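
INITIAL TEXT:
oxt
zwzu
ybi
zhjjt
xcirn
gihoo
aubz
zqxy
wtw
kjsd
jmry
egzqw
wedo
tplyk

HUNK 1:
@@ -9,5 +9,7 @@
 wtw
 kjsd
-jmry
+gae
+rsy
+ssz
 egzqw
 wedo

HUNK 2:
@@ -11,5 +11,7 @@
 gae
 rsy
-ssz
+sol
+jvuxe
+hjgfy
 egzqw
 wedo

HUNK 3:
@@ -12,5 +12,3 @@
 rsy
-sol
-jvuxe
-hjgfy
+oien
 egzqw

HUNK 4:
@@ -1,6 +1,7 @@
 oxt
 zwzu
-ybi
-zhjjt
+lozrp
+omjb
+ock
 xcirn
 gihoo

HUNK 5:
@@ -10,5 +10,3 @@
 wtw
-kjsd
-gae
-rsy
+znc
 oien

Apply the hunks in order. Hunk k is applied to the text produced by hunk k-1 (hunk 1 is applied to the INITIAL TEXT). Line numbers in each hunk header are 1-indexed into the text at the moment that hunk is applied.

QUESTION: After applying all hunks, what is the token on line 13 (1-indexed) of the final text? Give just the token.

Hunk 1: at line 9 remove [jmry] add [gae,rsy,ssz] -> 16 lines: oxt zwzu ybi zhjjt xcirn gihoo aubz zqxy wtw kjsd gae rsy ssz egzqw wedo tplyk
Hunk 2: at line 11 remove [ssz] add [sol,jvuxe,hjgfy] -> 18 lines: oxt zwzu ybi zhjjt xcirn gihoo aubz zqxy wtw kjsd gae rsy sol jvuxe hjgfy egzqw wedo tplyk
Hunk 3: at line 12 remove [sol,jvuxe,hjgfy] add [oien] -> 16 lines: oxt zwzu ybi zhjjt xcirn gihoo aubz zqxy wtw kjsd gae rsy oien egzqw wedo tplyk
Hunk 4: at line 1 remove [ybi,zhjjt] add [lozrp,omjb,ock] -> 17 lines: oxt zwzu lozrp omjb ock xcirn gihoo aubz zqxy wtw kjsd gae rsy oien egzqw wedo tplyk
Hunk 5: at line 10 remove [kjsd,gae,rsy] add [znc] -> 15 lines: oxt zwzu lozrp omjb ock xcirn gihoo aubz zqxy wtw znc oien egzqw wedo tplyk
Final line 13: egzqw

Answer: egzqw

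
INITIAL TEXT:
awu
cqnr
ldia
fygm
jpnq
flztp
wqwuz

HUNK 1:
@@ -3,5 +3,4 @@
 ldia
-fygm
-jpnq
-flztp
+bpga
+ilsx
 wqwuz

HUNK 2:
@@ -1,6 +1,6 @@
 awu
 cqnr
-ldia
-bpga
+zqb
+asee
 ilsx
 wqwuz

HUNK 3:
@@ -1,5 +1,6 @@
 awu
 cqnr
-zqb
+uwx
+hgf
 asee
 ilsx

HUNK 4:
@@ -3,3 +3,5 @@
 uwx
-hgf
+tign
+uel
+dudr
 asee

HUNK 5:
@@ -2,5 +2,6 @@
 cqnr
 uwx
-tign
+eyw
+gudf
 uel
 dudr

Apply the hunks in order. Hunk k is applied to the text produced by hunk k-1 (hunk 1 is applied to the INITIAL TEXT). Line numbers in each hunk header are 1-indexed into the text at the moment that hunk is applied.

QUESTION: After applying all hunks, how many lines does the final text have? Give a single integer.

Answer: 10

Derivation:
Hunk 1: at line 3 remove [fygm,jpnq,flztp] add [bpga,ilsx] -> 6 lines: awu cqnr ldia bpga ilsx wqwuz
Hunk 2: at line 1 remove [ldia,bpga] add [zqb,asee] -> 6 lines: awu cqnr zqb asee ilsx wqwuz
Hunk 3: at line 1 remove [zqb] add [uwx,hgf] -> 7 lines: awu cqnr uwx hgf asee ilsx wqwuz
Hunk 4: at line 3 remove [hgf] add [tign,uel,dudr] -> 9 lines: awu cqnr uwx tign uel dudr asee ilsx wqwuz
Hunk 5: at line 2 remove [tign] add [eyw,gudf] -> 10 lines: awu cqnr uwx eyw gudf uel dudr asee ilsx wqwuz
Final line count: 10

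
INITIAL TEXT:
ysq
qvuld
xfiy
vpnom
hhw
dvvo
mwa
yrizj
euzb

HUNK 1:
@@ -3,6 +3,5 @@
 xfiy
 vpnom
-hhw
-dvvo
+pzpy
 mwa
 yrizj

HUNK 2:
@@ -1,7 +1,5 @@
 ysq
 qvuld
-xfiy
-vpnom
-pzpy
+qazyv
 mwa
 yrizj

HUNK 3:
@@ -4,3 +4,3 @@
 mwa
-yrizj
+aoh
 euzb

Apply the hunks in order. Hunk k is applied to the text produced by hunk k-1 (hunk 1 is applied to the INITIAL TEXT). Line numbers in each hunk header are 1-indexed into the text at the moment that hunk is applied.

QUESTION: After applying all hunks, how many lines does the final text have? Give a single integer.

Hunk 1: at line 3 remove [hhw,dvvo] add [pzpy] -> 8 lines: ysq qvuld xfiy vpnom pzpy mwa yrizj euzb
Hunk 2: at line 1 remove [xfiy,vpnom,pzpy] add [qazyv] -> 6 lines: ysq qvuld qazyv mwa yrizj euzb
Hunk 3: at line 4 remove [yrizj] add [aoh] -> 6 lines: ysq qvuld qazyv mwa aoh euzb
Final line count: 6

Answer: 6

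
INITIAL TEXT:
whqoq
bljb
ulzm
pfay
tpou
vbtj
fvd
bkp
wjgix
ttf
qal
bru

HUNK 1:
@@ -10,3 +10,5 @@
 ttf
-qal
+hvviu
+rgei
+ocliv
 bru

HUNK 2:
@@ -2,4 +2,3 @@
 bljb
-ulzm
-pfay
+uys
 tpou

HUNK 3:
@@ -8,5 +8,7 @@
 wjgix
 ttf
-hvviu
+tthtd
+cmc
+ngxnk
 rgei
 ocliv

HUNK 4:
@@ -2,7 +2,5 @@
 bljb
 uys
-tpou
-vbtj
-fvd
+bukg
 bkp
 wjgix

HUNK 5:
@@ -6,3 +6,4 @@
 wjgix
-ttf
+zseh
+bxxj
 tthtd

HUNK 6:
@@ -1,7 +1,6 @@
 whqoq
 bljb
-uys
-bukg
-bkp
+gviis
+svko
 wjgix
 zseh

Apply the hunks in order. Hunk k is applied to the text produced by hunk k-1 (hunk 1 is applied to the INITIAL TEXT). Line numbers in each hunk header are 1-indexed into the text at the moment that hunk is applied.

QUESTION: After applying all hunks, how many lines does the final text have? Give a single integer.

Answer: 13

Derivation:
Hunk 1: at line 10 remove [qal] add [hvviu,rgei,ocliv] -> 14 lines: whqoq bljb ulzm pfay tpou vbtj fvd bkp wjgix ttf hvviu rgei ocliv bru
Hunk 2: at line 2 remove [ulzm,pfay] add [uys] -> 13 lines: whqoq bljb uys tpou vbtj fvd bkp wjgix ttf hvviu rgei ocliv bru
Hunk 3: at line 8 remove [hvviu] add [tthtd,cmc,ngxnk] -> 15 lines: whqoq bljb uys tpou vbtj fvd bkp wjgix ttf tthtd cmc ngxnk rgei ocliv bru
Hunk 4: at line 2 remove [tpou,vbtj,fvd] add [bukg] -> 13 lines: whqoq bljb uys bukg bkp wjgix ttf tthtd cmc ngxnk rgei ocliv bru
Hunk 5: at line 6 remove [ttf] add [zseh,bxxj] -> 14 lines: whqoq bljb uys bukg bkp wjgix zseh bxxj tthtd cmc ngxnk rgei ocliv bru
Hunk 6: at line 1 remove [uys,bukg,bkp] add [gviis,svko] -> 13 lines: whqoq bljb gviis svko wjgix zseh bxxj tthtd cmc ngxnk rgei ocliv bru
Final line count: 13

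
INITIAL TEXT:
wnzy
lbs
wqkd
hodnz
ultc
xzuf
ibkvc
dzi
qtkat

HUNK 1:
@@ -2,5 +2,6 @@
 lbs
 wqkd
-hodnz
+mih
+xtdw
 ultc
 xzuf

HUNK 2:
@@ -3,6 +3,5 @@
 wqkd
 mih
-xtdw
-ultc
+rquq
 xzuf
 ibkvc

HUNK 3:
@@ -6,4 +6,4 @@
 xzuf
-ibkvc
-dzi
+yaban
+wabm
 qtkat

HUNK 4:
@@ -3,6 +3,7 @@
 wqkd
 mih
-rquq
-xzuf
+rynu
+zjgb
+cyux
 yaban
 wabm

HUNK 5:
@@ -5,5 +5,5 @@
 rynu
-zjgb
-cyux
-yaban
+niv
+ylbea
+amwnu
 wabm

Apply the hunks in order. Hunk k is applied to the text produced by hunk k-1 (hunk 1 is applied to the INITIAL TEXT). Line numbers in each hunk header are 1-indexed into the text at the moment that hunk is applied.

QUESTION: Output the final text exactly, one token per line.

Hunk 1: at line 2 remove [hodnz] add [mih,xtdw] -> 10 lines: wnzy lbs wqkd mih xtdw ultc xzuf ibkvc dzi qtkat
Hunk 2: at line 3 remove [xtdw,ultc] add [rquq] -> 9 lines: wnzy lbs wqkd mih rquq xzuf ibkvc dzi qtkat
Hunk 3: at line 6 remove [ibkvc,dzi] add [yaban,wabm] -> 9 lines: wnzy lbs wqkd mih rquq xzuf yaban wabm qtkat
Hunk 4: at line 3 remove [rquq,xzuf] add [rynu,zjgb,cyux] -> 10 lines: wnzy lbs wqkd mih rynu zjgb cyux yaban wabm qtkat
Hunk 5: at line 5 remove [zjgb,cyux,yaban] add [niv,ylbea,amwnu] -> 10 lines: wnzy lbs wqkd mih rynu niv ylbea amwnu wabm qtkat

Answer: wnzy
lbs
wqkd
mih
rynu
niv
ylbea
amwnu
wabm
qtkat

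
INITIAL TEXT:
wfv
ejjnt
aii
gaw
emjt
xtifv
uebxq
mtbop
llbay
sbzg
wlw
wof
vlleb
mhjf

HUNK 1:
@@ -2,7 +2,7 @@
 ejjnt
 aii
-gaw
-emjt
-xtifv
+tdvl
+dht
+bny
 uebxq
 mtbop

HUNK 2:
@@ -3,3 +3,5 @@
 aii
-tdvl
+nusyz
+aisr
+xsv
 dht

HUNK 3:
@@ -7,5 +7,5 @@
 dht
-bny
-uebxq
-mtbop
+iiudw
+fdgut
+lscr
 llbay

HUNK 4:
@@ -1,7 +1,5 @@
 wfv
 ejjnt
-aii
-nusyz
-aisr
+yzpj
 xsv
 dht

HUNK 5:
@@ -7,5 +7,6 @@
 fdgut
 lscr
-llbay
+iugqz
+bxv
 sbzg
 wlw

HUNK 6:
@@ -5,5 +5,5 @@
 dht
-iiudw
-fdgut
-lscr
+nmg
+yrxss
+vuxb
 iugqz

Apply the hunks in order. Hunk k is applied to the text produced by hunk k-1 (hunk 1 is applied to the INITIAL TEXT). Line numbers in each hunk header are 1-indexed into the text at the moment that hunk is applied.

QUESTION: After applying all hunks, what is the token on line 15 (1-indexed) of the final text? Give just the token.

Answer: mhjf

Derivation:
Hunk 1: at line 2 remove [gaw,emjt,xtifv] add [tdvl,dht,bny] -> 14 lines: wfv ejjnt aii tdvl dht bny uebxq mtbop llbay sbzg wlw wof vlleb mhjf
Hunk 2: at line 3 remove [tdvl] add [nusyz,aisr,xsv] -> 16 lines: wfv ejjnt aii nusyz aisr xsv dht bny uebxq mtbop llbay sbzg wlw wof vlleb mhjf
Hunk 3: at line 7 remove [bny,uebxq,mtbop] add [iiudw,fdgut,lscr] -> 16 lines: wfv ejjnt aii nusyz aisr xsv dht iiudw fdgut lscr llbay sbzg wlw wof vlleb mhjf
Hunk 4: at line 1 remove [aii,nusyz,aisr] add [yzpj] -> 14 lines: wfv ejjnt yzpj xsv dht iiudw fdgut lscr llbay sbzg wlw wof vlleb mhjf
Hunk 5: at line 7 remove [llbay] add [iugqz,bxv] -> 15 lines: wfv ejjnt yzpj xsv dht iiudw fdgut lscr iugqz bxv sbzg wlw wof vlleb mhjf
Hunk 6: at line 5 remove [iiudw,fdgut,lscr] add [nmg,yrxss,vuxb] -> 15 lines: wfv ejjnt yzpj xsv dht nmg yrxss vuxb iugqz bxv sbzg wlw wof vlleb mhjf
Final line 15: mhjf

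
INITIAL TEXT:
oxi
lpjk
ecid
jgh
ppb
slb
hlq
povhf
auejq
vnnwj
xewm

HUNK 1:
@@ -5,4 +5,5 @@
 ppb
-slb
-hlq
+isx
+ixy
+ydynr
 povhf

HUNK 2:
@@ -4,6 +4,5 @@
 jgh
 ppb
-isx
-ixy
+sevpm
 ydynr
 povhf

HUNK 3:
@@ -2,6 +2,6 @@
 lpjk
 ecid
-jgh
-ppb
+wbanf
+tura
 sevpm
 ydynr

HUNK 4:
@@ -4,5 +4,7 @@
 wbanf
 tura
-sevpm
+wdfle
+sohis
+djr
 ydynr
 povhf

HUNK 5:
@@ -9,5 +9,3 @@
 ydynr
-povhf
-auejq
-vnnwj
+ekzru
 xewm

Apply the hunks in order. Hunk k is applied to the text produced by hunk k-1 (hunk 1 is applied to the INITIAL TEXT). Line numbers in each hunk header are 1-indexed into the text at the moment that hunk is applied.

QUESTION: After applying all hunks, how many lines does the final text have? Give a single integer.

Hunk 1: at line 5 remove [slb,hlq] add [isx,ixy,ydynr] -> 12 lines: oxi lpjk ecid jgh ppb isx ixy ydynr povhf auejq vnnwj xewm
Hunk 2: at line 4 remove [isx,ixy] add [sevpm] -> 11 lines: oxi lpjk ecid jgh ppb sevpm ydynr povhf auejq vnnwj xewm
Hunk 3: at line 2 remove [jgh,ppb] add [wbanf,tura] -> 11 lines: oxi lpjk ecid wbanf tura sevpm ydynr povhf auejq vnnwj xewm
Hunk 4: at line 4 remove [sevpm] add [wdfle,sohis,djr] -> 13 lines: oxi lpjk ecid wbanf tura wdfle sohis djr ydynr povhf auejq vnnwj xewm
Hunk 5: at line 9 remove [povhf,auejq,vnnwj] add [ekzru] -> 11 lines: oxi lpjk ecid wbanf tura wdfle sohis djr ydynr ekzru xewm
Final line count: 11

Answer: 11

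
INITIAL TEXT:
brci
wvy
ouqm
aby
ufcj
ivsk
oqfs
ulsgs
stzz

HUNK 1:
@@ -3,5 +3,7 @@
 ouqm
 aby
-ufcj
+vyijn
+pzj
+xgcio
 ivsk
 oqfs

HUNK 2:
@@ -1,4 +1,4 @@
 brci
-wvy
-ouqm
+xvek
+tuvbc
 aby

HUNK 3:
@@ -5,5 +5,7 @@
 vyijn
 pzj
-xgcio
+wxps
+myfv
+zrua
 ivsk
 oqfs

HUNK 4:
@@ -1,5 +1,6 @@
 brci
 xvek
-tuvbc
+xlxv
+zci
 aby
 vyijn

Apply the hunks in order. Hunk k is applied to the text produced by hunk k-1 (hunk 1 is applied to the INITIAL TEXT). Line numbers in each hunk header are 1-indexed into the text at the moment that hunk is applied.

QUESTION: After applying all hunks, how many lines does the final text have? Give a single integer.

Hunk 1: at line 3 remove [ufcj] add [vyijn,pzj,xgcio] -> 11 lines: brci wvy ouqm aby vyijn pzj xgcio ivsk oqfs ulsgs stzz
Hunk 2: at line 1 remove [wvy,ouqm] add [xvek,tuvbc] -> 11 lines: brci xvek tuvbc aby vyijn pzj xgcio ivsk oqfs ulsgs stzz
Hunk 3: at line 5 remove [xgcio] add [wxps,myfv,zrua] -> 13 lines: brci xvek tuvbc aby vyijn pzj wxps myfv zrua ivsk oqfs ulsgs stzz
Hunk 4: at line 1 remove [tuvbc] add [xlxv,zci] -> 14 lines: brci xvek xlxv zci aby vyijn pzj wxps myfv zrua ivsk oqfs ulsgs stzz
Final line count: 14

Answer: 14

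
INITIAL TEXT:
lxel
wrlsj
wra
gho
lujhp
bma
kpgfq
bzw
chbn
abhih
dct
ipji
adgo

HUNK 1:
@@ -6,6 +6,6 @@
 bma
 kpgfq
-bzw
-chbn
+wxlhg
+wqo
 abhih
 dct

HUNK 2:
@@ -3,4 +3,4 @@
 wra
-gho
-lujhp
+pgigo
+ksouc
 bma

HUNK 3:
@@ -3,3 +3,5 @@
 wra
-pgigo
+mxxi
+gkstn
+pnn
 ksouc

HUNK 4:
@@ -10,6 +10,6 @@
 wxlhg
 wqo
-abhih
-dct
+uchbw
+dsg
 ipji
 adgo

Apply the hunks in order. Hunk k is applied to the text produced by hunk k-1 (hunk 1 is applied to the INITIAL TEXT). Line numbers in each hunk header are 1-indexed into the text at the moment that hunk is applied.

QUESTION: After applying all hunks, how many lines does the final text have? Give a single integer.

Hunk 1: at line 6 remove [bzw,chbn] add [wxlhg,wqo] -> 13 lines: lxel wrlsj wra gho lujhp bma kpgfq wxlhg wqo abhih dct ipji adgo
Hunk 2: at line 3 remove [gho,lujhp] add [pgigo,ksouc] -> 13 lines: lxel wrlsj wra pgigo ksouc bma kpgfq wxlhg wqo abhih dct ipji adgo
Hunk 3: at line 3 remove [pgigo] add [mxxi,gkstn,pnn] -> 15 lines: lxel wrlsj wra mxxi gkstn pnn ksouc bma kpgfq wxlhg wqo abhih dct ipji adgo
Hunk 4: at line 10 remove [abhih,dct] add [uchbw,dsg] -> 15 lines: lxel wrlsj wra mxxi gkstn pnn ksouc bma kpgfq wxlhg wqo uchbw dsg ipji adgo
Final line count: 15

Answer: 15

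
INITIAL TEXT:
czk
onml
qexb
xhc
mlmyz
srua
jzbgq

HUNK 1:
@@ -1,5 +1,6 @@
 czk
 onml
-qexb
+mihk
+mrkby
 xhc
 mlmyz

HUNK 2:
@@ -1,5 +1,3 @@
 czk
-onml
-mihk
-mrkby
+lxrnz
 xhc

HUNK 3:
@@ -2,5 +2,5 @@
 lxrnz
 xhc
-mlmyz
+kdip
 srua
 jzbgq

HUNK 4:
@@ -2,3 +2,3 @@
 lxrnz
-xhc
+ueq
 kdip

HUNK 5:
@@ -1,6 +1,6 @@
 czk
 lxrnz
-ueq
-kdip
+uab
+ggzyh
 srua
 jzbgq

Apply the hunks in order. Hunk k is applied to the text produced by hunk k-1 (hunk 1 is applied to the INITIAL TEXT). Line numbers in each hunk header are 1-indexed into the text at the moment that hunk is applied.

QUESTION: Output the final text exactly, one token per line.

Hunk 1: at line 1 remove [qexb] add [mihk,mrkby] -> 8 lines: czk onml mihk mrkby xhc mlmyz srua jzbgq
Hunk 2: at line 1 remove [onml,mihk,mrkby] add [lxrnz] -> 6 lines: czk lxrnz xhc mlmyz srua jzbgq
Hunk 3: at line 2 remove [mlmyz] add [kdip] -> 6 lines: czk lxrnz xhc kdip srua jzbgq
Hunk 4: at line 2 remove [xhc] add [ueq] -> 6 lines: czk lxrnz ueq kdip srua jzbgq
Hunk 5: at line 1 remove [ueq,kdip] add [uab,ggzyh] -> 6 lines: czk lxrnz uab ggzyh srua jzbgq

Answer: czk
lxrnz
uab
ggzyh
srua
jzbgq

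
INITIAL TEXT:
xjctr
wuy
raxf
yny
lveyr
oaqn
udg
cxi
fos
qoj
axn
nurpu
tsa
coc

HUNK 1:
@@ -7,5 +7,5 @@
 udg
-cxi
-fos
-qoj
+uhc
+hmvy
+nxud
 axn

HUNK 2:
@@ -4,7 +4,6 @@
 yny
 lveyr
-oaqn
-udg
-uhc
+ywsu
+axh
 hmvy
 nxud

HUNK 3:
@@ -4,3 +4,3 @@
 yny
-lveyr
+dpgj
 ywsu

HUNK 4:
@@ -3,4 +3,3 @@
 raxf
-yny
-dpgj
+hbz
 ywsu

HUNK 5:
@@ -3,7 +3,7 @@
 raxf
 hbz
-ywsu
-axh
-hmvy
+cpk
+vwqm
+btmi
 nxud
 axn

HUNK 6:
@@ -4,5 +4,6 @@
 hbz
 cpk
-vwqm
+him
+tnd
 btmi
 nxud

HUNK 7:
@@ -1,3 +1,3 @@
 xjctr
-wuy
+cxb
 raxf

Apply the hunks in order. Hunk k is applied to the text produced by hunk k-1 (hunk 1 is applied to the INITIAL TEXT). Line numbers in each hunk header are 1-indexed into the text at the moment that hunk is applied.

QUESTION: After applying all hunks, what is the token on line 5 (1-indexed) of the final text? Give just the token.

Hunk 1: at line 7 remove [cxi,fos,qoj] add [uhc,hmvy,nxud] -> 14 lines: xjctr wuy raxf yny lveyr oaqn udg uhc hmvy nxud axn nurpu tsa coc
Hunk 2: at line 4 remove [oaqn,udg,uhc] add [ywsu,axh] -> 13 lines: xjctr wuy raxf yny lveyr ywsu axh hmvy nxud axn nurpu tsa coc
Hunk 3: at line 4 remove [lveyr] add [dpgj] -> 13 lines: xjctr wuy raxf yny dpgj ywsu axh hmvy nxud axn nurpu tsa coc
Hunk 4: at line 3 remove [yny,dpgj] add [hbz] -> 12 lines: xjctr wuy raxf hbz ywsu axh hmvy nxud axn nurpu tsa coc
Hunk 5: at line 3 remove [ywsu,axh,hmvy] add [cpk,vwqm,btmi] -> 12 lines: xjctr wuy raxf hbz cpk vwqm btmi nxud axn nurpu tsa coc
Hunk 6: at line 4 remove [vwqm] add [him,tnd] -> 13 lines: xjctr wuy raxf hbz cpk him tnd btmi nxud axn nurpu tsa coc
Hunk 7: at line 1 remove [wuy] add [cxb] -> 13 lines: xjctr cxb raxf hbz cpk him tnd btmi nxud axn nurpu tsa coc
Final line 5: cpk

Answer: cpk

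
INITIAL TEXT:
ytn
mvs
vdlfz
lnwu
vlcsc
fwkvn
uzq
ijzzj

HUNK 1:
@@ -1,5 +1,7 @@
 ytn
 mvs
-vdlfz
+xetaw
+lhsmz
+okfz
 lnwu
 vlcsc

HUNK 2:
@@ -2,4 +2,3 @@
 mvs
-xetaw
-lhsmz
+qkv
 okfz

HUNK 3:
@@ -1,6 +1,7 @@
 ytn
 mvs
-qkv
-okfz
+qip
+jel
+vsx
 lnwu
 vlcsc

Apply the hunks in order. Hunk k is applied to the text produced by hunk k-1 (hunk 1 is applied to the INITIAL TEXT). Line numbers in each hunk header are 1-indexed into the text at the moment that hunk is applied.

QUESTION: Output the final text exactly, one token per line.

Hunk 1: at line 1 remove [vdlfz] add [xetaw,lhsmz,okfz] -> 10 lines: ytn mvs xetaw lhsmz okfz lnwu vlcsc fwkvn uzq ijzzj
Hunk 2: at line 2 remove [xetaw,lhsmz] add [qkv] -> 9 lines: ytn mvs qkv okfz lnwu vlcsc fwkvn uzq ijzzj
Hunk 3: at line 1 remove [qkv,okfz] add [qip,jel,vsx] -> 10 lines: ytn mvs qip jel vsx lnwu vlcsc fwkvn uzq ijzzj

Answer: ytn
mvs
qip
jel
vsx
lnwu
vlcsc
fwkvn
uzq
ijzzj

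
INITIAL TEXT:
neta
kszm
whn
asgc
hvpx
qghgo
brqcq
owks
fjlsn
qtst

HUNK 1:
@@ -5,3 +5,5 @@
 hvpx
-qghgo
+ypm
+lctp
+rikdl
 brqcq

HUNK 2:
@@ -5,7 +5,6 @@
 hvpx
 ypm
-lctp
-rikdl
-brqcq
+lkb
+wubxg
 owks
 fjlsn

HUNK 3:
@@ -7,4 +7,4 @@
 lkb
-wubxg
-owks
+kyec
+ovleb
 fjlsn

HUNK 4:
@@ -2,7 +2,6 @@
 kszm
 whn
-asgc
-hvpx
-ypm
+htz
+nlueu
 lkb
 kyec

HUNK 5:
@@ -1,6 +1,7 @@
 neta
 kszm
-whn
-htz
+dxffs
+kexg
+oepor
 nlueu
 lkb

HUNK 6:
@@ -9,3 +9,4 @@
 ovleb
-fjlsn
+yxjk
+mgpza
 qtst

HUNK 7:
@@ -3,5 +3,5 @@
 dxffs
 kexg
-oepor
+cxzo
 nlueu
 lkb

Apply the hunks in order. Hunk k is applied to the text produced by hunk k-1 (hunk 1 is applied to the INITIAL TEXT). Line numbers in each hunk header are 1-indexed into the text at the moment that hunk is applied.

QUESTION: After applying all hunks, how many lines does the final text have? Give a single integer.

Hunk 1: at line 5 remove [qghgo] add [ypm,lctp,rikdl] -> 12 lines: neta kszm whn asgc hvpx ypm lctp rikdl brqcq owks fjlsn qtst
Hunk 2: at line 5 remove [lctp,rikdl,brqcq] add [lkb,wubxg] -> 11 lines: neta kszm whn asgc hvpx ypm lkb wubxg owks fjlsn qtst
Hunk 3: at line 7 remove [wubxg,owks] add [kyec,ovleb] -> 11 lines: neta kszm whn asgc hvpx ypm lkb kyec ovleb fjlsn qtst
Hunk 4: at line 2 remove [asgc,hvpx,ypm] add [htz,nlueu] -> 10 lines: neta kszm whn htz nlueu lkb kyec ovleb fjlsn qtst
Hunk 5: at line 1 remove [whn,htz] add [dxffs,kexg,oepor] -> 11 lines: neta kszm dxffs kexg oepor nlueu lkb kyec ovleb fjlsn qtst
Hunk 6: at line 9 remove [fjlsn] add [yxjk,mgpza] -> 12 lines: neta kszm dxffs kexg oepor nlueu lkb kyec ovleb yxjk mgpza qtst
Hunk 7: at line 3 remove [oepor] add [cxzo] -> 12 lines: neta kszm dxffs kexg cxzo nlueu lkb kyec ovleb yxjk mgpza qtst
Final line count: 12

Answer: 12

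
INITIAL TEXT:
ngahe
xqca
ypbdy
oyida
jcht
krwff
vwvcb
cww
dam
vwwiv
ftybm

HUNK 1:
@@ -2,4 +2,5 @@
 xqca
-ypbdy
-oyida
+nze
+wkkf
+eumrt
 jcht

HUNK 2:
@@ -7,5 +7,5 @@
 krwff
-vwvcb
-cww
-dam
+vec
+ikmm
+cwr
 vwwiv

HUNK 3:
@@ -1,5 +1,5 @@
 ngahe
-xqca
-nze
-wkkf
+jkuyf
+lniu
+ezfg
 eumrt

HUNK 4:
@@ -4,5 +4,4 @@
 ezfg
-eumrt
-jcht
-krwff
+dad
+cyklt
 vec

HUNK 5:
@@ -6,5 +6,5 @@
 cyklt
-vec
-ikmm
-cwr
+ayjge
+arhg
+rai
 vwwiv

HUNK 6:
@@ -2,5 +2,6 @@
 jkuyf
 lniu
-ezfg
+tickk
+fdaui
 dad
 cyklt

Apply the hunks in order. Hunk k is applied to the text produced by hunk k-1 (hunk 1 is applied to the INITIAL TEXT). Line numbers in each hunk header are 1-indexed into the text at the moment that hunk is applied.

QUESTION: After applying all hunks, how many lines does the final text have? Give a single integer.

Answer: 12

Derivation:
Hunk 1: at line 2 remove [ypbdy,oyida] add [nze,wkkf,eumrt] -> 12 lines: ngahe xqca nze wkkf eumrt jcht krwff vwvcb cww dam vwwiv ftybm
Hunk 2: at line 7 remove [vwvcb,cww,dam] add [vec,ikmm,cwr] -> 12 lines: ngahe xqca nze wkkf eumrt jcht krwff vec ikmm cwr vwwiv ftybm
Hunk 3: at line 1 remove [xqca,nze,wkkf] add [jkuyf,lniu,ezfg] -> 12 lines: ngahe jkuyf lniu ezfg eumrt jcht krwff vec ikmm cwr vwwiv ftybm
Hunk 4: at line 4 remove [eumrt,jcht,krwff] add [dad,cyklt] -> 11 lines: ngahe jkuyf lniu ezfg dad cyklt vec ikmm cwr vwwiv ftybm
Hunk 5: at line 6 remove [vec,ikmm,cwr] add [ayjge,arhg,rai] -> 11 lines: ngahe jkuyf lniu ezfg dad cyklt ayjge arhg rai vwwiv ftybm
Hunk 6: at line 2 remove [ezfg] add [tickk,fdaui] -> 12 lines: ngahe jkuyf lniu tickk fdaui dad cyklt ayjge arhg rai vwwiv ftybm
Final line count: 12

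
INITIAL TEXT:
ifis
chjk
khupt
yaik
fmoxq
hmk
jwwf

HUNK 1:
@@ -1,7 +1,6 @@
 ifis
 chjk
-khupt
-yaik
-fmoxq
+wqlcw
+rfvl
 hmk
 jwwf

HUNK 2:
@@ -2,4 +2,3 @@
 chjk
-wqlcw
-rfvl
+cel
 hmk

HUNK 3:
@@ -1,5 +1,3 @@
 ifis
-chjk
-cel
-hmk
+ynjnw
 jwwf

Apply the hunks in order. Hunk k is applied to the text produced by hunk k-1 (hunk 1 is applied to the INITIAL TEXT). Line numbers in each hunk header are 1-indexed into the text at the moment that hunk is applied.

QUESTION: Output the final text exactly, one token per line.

Answer: ifis
ynjnw
jwwf

Derivation:
Hunk 1: at line 1 remove [khupt,yaik,fmoxq] add [wqlcw,rfvl] -> 6 lines: ifis chjk wqlcw rfvl hmk jwwf
Hunk 2: at line 2 remove [wqlcw,rfvl] add [cel] -> 5 lines: ifis chjk cel hmk jwwf
Hunk 3: at line 1 remove [chjk,cel,hmk] add [ynjnw] -> 3 lines: ifis ynjnw jwwf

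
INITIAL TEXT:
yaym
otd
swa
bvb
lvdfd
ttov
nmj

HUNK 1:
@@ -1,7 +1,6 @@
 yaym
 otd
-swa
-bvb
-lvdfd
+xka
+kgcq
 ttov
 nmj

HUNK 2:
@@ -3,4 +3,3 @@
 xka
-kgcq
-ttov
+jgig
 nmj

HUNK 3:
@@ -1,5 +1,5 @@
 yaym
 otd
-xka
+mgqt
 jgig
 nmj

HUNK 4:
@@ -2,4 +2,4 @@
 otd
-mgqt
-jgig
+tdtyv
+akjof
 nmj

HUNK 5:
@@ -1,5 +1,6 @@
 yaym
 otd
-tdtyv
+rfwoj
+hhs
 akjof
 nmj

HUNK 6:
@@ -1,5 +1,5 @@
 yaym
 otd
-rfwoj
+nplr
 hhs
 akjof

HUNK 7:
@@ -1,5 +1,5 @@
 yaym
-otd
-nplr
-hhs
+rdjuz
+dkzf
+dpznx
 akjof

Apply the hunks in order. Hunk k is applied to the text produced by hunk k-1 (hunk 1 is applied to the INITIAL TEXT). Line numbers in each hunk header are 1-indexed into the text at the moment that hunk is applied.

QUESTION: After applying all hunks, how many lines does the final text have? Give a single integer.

Hunk 1: at line 1 remove [swa,bvb,lvdfd] add [xka,kgcq] -> 6 lines: yaym otd xka kgcq ttov nmj
Hunk 2: at line 3 remove [kgcq,ttov] add [jgig] -> 5 lines: yaym otd xka jgig nmj
Hunk 3: at line 1 remove [xka] add [mgqt] -> 5 lines: yaym otd mgqt jgig nmj
Hunk 4: at line 2 remove [mgqt,jgig] add [tdtyv,akjof] -> 5 lines: yaym otd tdtyv akjof nmj
Hunk 5: at line 1 remove [tdtyv] add [rfwoj,hhs] -> 6 lines: yaym otd rfwoj hhs akjof nmj
Hunk 6: at line 1 remove [rfwoj] add [nplr] -> 6 lines: yaym otd nplr hhs akjof nmj
Hunk 7: at line 1 remove [otd,nplr,hhs] add [rdjuz,dkzf,dpznx] -> 6 lines: yaym rdjuz dkzf dpznx akjof nmj
Final line count: 6

Answer: 6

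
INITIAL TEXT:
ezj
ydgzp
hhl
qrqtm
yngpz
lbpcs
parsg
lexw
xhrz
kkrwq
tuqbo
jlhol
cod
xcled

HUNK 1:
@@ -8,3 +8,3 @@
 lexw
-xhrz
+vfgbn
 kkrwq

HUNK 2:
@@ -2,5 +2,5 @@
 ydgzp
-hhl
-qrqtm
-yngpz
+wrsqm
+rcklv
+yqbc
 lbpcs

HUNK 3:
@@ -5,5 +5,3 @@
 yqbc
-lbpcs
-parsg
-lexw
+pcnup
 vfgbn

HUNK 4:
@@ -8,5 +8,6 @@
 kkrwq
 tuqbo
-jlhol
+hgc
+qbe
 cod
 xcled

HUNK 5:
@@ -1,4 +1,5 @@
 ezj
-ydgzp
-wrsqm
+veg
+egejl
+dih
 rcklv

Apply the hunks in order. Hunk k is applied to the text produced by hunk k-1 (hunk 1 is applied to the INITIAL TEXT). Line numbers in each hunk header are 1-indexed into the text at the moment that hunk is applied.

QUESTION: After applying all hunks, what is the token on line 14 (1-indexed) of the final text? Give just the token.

Answer: xcled

Derivation:
Hunk 1: at line 8 remove [xhrz] add [vfgbn] -> 14 lines: ezj ydgzp hhl qrqtm yngpz lbpcs parsg lexw vfgbn kkrwq tuqbo jlhol cod xcled
Hunk 2: at line 2 remove [hhl,qrqtm,yngpz] add [wrsqm,rcklv,yqbc] -> 14 lines: ezj ydgzp wrsqm rcklv yqbc lbpcs parsg lexw vfgbn kkrwq tuqbo jlhol cod xcled
Hunk 3: at line 5 remove [lbpcs,parsg,lexw] add [pcnup] -> 12 lines: ezj ydgzp wrsqm rcklv yqbc pcnup vfgbn kkrwq tuqbo jlhol cod xcled
Hunk 4: at line 8 remove [jlhol] add [hgc,qbe] -> 13 lines: ezj ydgzp wrsqm rcklv yqbc pcnup vfgbn kkrwq tuqbo hgc qbe cod xcled
Hunk 5: at line 1 remove [ydgzp,wrsqm] add [veg,egejl,dih] -> 14 lines: ezj veg egejl dih rcklv yqbc pcnup vfgbn kkrwq tuqbo hgc qbe cod xcled
Final line 14: xcled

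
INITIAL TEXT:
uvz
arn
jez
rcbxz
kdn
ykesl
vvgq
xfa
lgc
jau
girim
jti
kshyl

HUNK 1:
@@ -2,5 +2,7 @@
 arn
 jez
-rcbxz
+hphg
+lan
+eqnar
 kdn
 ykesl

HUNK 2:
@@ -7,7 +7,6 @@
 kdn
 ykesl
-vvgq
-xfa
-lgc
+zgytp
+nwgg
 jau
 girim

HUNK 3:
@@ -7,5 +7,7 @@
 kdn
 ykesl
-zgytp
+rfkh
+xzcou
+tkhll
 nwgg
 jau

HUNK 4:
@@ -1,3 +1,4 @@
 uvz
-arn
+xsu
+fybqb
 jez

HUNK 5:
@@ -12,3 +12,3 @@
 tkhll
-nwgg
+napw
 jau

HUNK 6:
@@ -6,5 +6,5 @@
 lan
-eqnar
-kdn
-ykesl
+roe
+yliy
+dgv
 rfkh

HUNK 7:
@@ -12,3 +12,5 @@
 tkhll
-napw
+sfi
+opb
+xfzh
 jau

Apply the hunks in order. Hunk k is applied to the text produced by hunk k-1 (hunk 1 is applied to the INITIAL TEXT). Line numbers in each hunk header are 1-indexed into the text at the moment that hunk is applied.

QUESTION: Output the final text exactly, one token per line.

Answer: uvz
xsu
fybqb
jez
hphg
lan
roe
yliy
dgv
rfkh
xzcou
tkhll
sfi
opb
xfzh
jau
girim
jti
kshyl

Derivation:
Hunk 1: at line 2 remove [rcbxz] add [hphg,lan,eqnar] -> 15 lines: uvz arn jez hphg lan eqnar kdn ykesl vvgq xfa lgc jau girim jti kshyl
Hunk 2: at line 7 remove [vvgq,xfa,lgc] add [zgytp,nwgg] -> 14 lines: uvz arn jez hphg lan eqnar kdn ykesl zgytp nwgg jau girim jti kshyl
Hunk 3: at line 7 remove [zgytp] add [rfkh,xzcou,tkhll] -> 16 lines: uvz arn jez hphg lan eqnar kdn ykesl rfkh xzcou tkhll nwgg jau girim jti kshyl
Hunk 4: at line 1 remove [arn] add [xsu,fybqb] -> 17 lines: uvz xsu fybqb jez hphg lan eqnar kdn ykesl rfkh xzcou tkhll nwgg jau girim jti kshyl
Hunk 5: at line 12 remove [nwgg] add [napw] -> 17 lines: uvz xsu fybqb jez hphg lan eqnar kdn ykesl rfkh xzcou tkhll napw jau girim jti kshyl
Hunk 6: at line 6 remove [eqnar,kdn,ykesl] add [roe,yliy,dgv] -> 17 lines: uvz xsu fybqb jez hphg lan roe yliy dgv rfkh xzcou tkhll napw jau girim jti kshyl
Hunk 7: at line 12 remove [napw] add [sfi,opb,xfzh] -> 19 lines: uvz xsu fybqb jez hphg lan roe yliy dgv rfkh xzcou tkhll sfi opb xfzh jau girim jti kshyl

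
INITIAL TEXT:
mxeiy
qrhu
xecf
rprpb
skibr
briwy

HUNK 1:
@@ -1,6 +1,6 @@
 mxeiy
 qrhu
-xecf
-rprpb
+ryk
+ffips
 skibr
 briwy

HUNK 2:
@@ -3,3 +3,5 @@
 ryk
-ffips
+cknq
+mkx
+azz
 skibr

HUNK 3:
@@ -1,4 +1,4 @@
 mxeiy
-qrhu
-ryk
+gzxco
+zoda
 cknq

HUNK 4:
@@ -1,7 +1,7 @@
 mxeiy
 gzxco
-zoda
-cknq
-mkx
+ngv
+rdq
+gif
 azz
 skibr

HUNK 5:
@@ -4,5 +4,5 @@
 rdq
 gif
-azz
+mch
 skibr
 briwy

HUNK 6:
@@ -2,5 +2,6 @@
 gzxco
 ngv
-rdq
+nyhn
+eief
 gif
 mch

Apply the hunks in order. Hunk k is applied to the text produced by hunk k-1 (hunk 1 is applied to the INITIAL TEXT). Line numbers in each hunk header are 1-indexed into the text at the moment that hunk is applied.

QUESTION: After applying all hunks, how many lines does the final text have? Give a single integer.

Hunk 1: at line 1 remove [xecf,rprpb] add [ryk,ffips] -> 6 lines: mxeiy qrhu ryk ffips skibr briwy
Hunk 2: at line 3 remove [ffips] add [cknq,mkx,azz] -> 8 lines: mxeiy qrhu ryk cknq mkx azz skibr briwy
Hunk 3: at line 1 remove [qrhu,ryk] add [gzxco,zoda] -> 8 lines: mxeiy gzxco zoda cknq mkx azz skibr briwy
Hunk 4: at line 1 remove [zoda,cknq,mkx] add [ngv,rdq,gif] -> 8 lines: mxeiy gzxco ngv rdq gif azz skibr briwy
Hunk 5: at line 4 remove [azz] add [mch] -> 8 lines: mxeiy gzxco ngv rdq gif mch skibr briwy
Hunk 6: at line 2 remove [rdq] add [nyhn,eief] -> 9 lines: mxeiy gzxco ngv nyhn eief gif mch skibr briwy
Final line count: 9

Answer: 9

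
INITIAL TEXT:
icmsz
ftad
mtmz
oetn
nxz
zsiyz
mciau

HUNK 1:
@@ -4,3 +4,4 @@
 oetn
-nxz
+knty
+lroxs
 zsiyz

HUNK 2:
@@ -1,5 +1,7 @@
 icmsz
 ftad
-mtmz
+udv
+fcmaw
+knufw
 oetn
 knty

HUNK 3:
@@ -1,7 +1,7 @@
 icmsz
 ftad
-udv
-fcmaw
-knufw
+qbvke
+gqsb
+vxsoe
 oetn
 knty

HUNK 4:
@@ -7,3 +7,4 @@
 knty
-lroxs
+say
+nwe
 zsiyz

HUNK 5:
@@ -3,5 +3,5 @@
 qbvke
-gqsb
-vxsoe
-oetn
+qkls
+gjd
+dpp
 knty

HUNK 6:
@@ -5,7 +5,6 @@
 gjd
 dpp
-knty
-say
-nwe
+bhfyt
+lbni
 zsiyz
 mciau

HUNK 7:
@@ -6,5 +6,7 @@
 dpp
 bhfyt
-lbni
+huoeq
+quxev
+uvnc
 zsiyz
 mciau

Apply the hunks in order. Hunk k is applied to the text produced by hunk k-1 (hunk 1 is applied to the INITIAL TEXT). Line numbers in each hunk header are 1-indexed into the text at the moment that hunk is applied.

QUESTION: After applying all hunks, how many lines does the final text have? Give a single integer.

Hunk 1: at line 4 remove [nxz] add [knty,lroxs] -> 8 lines: icmsz ftad mtmz oetn knty lroxs zsiyz mciau
Hunk 2: at line 1 remove [mtmz] add [udv,fcmaw,knufw] -> 10 lines: icmsz ftad udv fcmaw knufw oetn knty lroxs zsiyz mciau
Hunk 3: at line 1 remove [udv,fcmaw,knufw] add [qbvke,gqsb,vxsoe] -> 10 lines: icmsz ftad qbvke gqsb vxsoe oetn knty lroxs zsiyz mciau
Hunk 4: at line 7 remove [lroxs] add [say,nwe] -> 11 lines: icmsz ftad qbvke gqsb vxsoe oetn knty say nwe zsiyz mciau
Hunk 5: at line 3 remove [gqsb,vxsoe,oetn] add [qkls,gjd,dpp] -> 11 lines: icmsz ftad qbvke qkls gjd dpp knty say nwe zsiyz mciau
Hunk 6: at line 5 remove [knty,say,nwe] add [bhfyt,lbni] -> 10 lines: icmsz ftad qbvke qkls gjd dpp bhfyt lbni zsiyz mciau
Hunk 7: at line 6 remove [lbni] add [huoeq,quxev,uvnc] -> 12 lines: icmsz ftad qbvke qkls gjd dpp bhfyt huoeq quxev uvnc zsiyz mciau
Final line count: 12

Answer: 12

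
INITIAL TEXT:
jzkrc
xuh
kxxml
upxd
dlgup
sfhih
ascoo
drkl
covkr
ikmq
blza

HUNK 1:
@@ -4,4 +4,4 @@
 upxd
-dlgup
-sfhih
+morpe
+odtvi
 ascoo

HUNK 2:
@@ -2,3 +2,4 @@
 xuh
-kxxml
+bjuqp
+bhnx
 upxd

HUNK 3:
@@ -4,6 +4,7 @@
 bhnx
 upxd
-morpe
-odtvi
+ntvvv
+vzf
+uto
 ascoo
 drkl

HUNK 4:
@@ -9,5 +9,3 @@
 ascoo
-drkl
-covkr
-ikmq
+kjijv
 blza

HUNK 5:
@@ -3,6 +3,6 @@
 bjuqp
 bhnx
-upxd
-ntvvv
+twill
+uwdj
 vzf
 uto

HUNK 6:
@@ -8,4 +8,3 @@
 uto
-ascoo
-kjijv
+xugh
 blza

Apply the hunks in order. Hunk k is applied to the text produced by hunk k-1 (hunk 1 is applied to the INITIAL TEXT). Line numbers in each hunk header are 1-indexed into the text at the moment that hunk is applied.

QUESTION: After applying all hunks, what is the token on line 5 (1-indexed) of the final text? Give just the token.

Answer: twill

Derivation:
Hunk 1: at line 4 remove [dlgup,sfhih] add [morpe,odtvi] -> 11 lines: jzkrc xuh kxxml upxd morpe odtvi ascoo drkl covkr ikmq blza
Hunk 2: at line 2 remove [kxxml] add [bjuqp,bhnx] -> 12 lines: jzkrc xuh bjuqp bhnx upxd morpe odtvi ascoo drkl covkr ikmq blza
Hunk 3: at line 4 remove [morpe,odtvi] add [ntvvv,vzf,uto] -> 13 lines: jzkrc xuh bjuqp bhnx upxd ntvvv vzf uto ascoo drkl covkr ikmq blza
Hunk 4: at line 9 remove [drkl,covkr,ikmq] add [kjijv] -> 11 lines: jzkrc xuh bjuqp bhnx upxd ntvvv vzf uto ascoo kjijv blza
Hunk 5: at line 3 remove [upxd,ntvvv] add [twill,uwdj] -> 11 lines: jzkrc xuh bjuqp bhnx twill uwdj vzf uto ascoo kjijv blza
Hunk 6: at line 8 remove [ascoo,kjijv] add [xugh] -> 10 lines: jzkrc xuh bjuqp bhnx twill uwdj vzf uto xugh blza
Final line 5: twill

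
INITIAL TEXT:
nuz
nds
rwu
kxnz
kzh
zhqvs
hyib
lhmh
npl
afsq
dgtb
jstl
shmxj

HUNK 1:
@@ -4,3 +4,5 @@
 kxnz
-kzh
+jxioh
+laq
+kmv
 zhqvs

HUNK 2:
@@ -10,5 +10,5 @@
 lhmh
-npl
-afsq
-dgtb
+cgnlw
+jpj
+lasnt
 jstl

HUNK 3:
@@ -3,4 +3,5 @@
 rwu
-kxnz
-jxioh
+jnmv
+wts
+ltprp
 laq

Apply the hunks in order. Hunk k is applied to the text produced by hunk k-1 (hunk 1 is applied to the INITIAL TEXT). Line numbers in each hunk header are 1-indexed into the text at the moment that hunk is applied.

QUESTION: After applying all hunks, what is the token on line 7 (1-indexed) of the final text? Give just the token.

Hunk 1: at line 4 remove [kzh] add [jxioh,laq,kmv] -> 15 lines: nuz nds rwu kxnz jxioh laq kmv zhqvs hyib lhmh npl afsq dgtb jstl shmxj
Hunk 2: at line 10 remove [npl,afsq,dgtb] add [cgnlw,jpj,lasnt] -> 15 lines: nuz nds rwu kxnz jxioh laq kmv zhqvs hyib lhmh cgnlw jpj lasnt jstl shmxj
Hunk 3: at line 3 remove [kxnz,jxioh] add [jnmv,wts,ltprp] -> 16 lines: nuz nds rwu jnmv wts ltprp laq kmv zhqvs hyib lhmh cgnlw jpj lasnt jstl shmxj
Final line 7: laq

Answer: laq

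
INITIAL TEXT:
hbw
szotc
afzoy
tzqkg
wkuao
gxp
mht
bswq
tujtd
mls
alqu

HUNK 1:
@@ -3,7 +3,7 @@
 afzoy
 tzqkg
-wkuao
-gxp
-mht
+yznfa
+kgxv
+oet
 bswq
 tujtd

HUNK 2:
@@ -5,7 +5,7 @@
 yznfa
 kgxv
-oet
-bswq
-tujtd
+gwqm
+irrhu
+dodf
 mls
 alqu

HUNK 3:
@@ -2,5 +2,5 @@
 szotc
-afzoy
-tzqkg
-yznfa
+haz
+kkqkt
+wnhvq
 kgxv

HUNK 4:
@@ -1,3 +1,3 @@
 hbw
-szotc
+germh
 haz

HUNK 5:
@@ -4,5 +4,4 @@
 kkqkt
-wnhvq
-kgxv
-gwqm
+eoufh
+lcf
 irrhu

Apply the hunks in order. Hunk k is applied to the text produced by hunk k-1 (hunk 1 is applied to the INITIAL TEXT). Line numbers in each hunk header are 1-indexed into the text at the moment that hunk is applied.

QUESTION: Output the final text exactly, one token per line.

Hunk 1: at line 3 remove [wkuao,gxp,mht] add [yznfa,kgxv,oet] -> 11 lines: hbw szotc afzoy tzqkg yznfa kgxv oet bswq tujtd mls alqu
Hunk 2: at line 5 remove [oet,bswq,tujtd] add [gwqm,irrhu,dodf] -> 11 lines: hbw szotc afzoy tzqkg yznfa kgxv gwqm irrhu dodf mls alqu
Hunk 3: at line 2 remove [afzoy,tzqkg,yznfa] add [haz,kkqkt,wnhvq] -> 11 lines: hbw szotc haz kkqkt wnhvq kgxv gwqm irrhu dodf mls alqu
Hunk 4: at line 1 remove [szotc] add [germh] -> 11 lines: hbw germh haz kkqkt wnhvq kgxv gwqm irrhu dodf mls alqu
Hunk 5: at line 4 remove [wnhvq,kgxv,gwqm] add [eoufh,lcf] -> 10 lines: hbw germh haz kkqkt eoufh lcf irrhu dodf mls alqu

Answer: hbw
germh
haz
kkqkt
eoufh
lcf
irrhu
dodf
mls
alqu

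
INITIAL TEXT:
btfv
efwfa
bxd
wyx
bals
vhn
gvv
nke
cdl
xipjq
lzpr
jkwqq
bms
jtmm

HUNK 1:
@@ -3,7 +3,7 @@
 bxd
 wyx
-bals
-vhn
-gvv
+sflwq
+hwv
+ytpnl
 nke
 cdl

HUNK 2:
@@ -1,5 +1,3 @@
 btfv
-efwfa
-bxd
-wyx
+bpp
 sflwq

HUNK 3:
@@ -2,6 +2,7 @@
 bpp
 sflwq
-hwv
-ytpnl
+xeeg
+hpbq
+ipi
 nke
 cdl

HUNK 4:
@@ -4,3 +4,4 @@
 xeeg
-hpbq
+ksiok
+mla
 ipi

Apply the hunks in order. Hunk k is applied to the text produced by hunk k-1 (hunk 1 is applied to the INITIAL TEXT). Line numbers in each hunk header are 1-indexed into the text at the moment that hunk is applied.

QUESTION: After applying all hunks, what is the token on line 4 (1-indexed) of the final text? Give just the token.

Hunk 1: at line 3 remove [bals,vhn,gvv] add [sflwq,hwv,ytpnl] -> 14 lines: btfv efwfa bxd wyx sflwq hwv ytpnl nke cdl xipjq lzpr jkwqq bms jtmm
Hunk 2: at line 1 remove [efwfa,bxd,wyx] add [bpp] -> 12 lines: btfv bpp sflwq hwv ytpnl nke cdl xipjq lzpr jkwqq bms jtmm
Hunk 3: at line 2 remove [hwv,ytpnl] add [xeeg,hpbq,ipi] -> 13 lines: btfv bpp sflwq xeeg hpbq ipi nke cdl xipjq lzpr jkwqq bms jtmm
Hunk 4: at line 4 remove [hpbq] add [ksiok,mla] -> 14 lines: btfv bpp sflwq xeeg ksiok mla ipi nke cdl xipjq lzpr jkwqq bms jtmm
Final line 4: xeeg

Answer: xeeg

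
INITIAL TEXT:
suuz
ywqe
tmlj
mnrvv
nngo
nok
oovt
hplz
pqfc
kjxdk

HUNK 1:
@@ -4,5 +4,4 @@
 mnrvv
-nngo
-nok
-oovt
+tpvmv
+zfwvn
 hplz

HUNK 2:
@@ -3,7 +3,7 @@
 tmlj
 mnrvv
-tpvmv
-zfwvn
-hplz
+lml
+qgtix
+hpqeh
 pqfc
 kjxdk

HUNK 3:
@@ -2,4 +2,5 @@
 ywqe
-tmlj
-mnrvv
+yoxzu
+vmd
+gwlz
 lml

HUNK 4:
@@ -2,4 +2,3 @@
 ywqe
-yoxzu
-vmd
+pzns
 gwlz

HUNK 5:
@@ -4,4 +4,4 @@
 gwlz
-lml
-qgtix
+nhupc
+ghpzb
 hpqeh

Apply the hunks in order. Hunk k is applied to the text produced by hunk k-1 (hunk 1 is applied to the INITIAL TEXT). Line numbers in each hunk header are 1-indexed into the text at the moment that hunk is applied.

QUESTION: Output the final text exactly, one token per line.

Answer: suuz
ywqe
pzns
gwlz
nhupc
ghpzb
hpqeh
pqfc
kjxdk

Derivation:
Hunk 1: at line 4 remove [nngo,nok,oovt] add [tpvmv,zfwvn] -> 9 lines: suuz ywqe tmlj mnrvv tpvmv zfwvn hplz pqfc kjxdk
Hunk 2: at line 3 remove [tpvmv,zfwvn,hplz] add [lml,qgtix,hpqeh] -> 9 lines: suuz ywqe tmlj mnrvv lml qgtix hpqeh pqfc kjxdk
Hunk 3: at line 2 remove [tmlj,mnrvv] add [yoxzu,vmd,gwlz] -> 10 lines: suuz ywqe yoxzu vmd gwlz lml qgtix hpqeh pqfc kjxdk
Hunk 4: at line 2 remove [yoxzu,vmd] add [pzns] -> 9 lines: suuz ywqe pzns gwlz lml qgtix hpqeh pqfc kjxdk
Hunk 5: at line 4 remove [lml,qgtix] add [nhupc,ghpzb] -> 9 lines: suuz ywqe pzns gwlz nhupc ghpzb hpqeh pqfc kjxdk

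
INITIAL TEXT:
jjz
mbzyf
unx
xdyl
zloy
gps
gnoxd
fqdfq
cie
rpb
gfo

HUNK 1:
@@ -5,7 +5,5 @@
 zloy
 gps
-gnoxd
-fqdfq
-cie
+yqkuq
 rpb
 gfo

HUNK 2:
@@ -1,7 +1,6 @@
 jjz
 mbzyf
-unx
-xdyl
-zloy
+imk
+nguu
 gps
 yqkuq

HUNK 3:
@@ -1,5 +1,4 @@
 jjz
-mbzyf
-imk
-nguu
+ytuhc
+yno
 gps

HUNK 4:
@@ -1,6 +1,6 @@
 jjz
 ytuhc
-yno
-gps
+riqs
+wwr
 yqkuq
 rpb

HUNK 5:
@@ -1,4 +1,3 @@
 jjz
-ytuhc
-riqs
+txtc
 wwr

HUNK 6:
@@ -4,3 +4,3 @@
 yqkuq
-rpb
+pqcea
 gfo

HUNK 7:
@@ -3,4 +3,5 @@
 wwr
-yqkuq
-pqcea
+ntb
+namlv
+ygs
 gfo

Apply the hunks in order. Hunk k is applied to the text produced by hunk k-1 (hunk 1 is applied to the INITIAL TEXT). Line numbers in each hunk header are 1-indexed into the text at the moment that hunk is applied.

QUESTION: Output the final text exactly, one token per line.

Hunk 1: at line 5 remove [gnoxd,fqdfq,cie] add [yqkuq] -> 9 lines: jjz mbzyf unx xdyl zloy gps yqkuq rpb gfo
Hunk 2: at line 1 remove [unx,xdyl,zloy] add [imk,nguu] -> 8 lines: jjz mbzyf imk nguu gps yqkuq rpb gfo
Hunk 3: at line 1 remove [mbzyf,imk,nguu] add [ytuhc,yno] -> 7 lines: jjz ytuhc yno gps yqkuq rpb gfo
Hunk 4: at line 1 remove [yno,gps] add [riqs,wwr] -> 7 lines: jjz ytuhc riqs wwr yqkuq rpb gfo
Hunk 5: at line 1 remove [ytuhc,riqs] add [txtc] -> 6 lines: jjz txtc wwr yqkuq rpb gfo
Hunk 6: at line 4 remove [rpb] add [pqcea] -> 6 lines: jjz txtc wwr yqkuq pqcea gfo
Hunk 7: at line 3 remove [yqkuq,pqcea] add [ntb,namlv,ygs] -> 7 lines: jjz txtc wwr ntb namlv ygs gfo

Answer: jjz
txtc
wwr
ntb
namlv
ygs
gfo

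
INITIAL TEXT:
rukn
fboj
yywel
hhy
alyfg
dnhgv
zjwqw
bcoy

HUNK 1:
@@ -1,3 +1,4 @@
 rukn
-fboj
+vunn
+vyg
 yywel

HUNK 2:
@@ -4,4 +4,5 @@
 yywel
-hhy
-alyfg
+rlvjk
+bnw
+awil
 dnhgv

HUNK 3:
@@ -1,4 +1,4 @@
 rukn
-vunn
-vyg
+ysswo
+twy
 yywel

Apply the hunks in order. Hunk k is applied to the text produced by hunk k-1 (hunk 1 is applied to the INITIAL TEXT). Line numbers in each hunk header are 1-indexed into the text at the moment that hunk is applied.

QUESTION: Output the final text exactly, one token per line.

Hunk 1: at line 1 remove [fboj] add [vunn,vyg] -> 9 lines: rukn vunn vyg yywel hhy alyfg dnhgv zjwqw bcoy
Hunk 2: at line 4 remove [hhy,alyfg] add [rlvjk,bnw,awil] -> 10 lines: rukn vunn vyg yywel rlvjk bnw awil dnhgv zjwqw bcoy
Hunk 3: at line 1 remove [vunn,vyg] add [ysswo,twy] -> 10 lines: rukn ysswo twy yywel rlvjk bnw awil dnhgv zjwqw bcoy

Answer: rukn
ysswo
twy
yywel
rlvjk
bnw
awil
dnhgv
zjwqw
bcoy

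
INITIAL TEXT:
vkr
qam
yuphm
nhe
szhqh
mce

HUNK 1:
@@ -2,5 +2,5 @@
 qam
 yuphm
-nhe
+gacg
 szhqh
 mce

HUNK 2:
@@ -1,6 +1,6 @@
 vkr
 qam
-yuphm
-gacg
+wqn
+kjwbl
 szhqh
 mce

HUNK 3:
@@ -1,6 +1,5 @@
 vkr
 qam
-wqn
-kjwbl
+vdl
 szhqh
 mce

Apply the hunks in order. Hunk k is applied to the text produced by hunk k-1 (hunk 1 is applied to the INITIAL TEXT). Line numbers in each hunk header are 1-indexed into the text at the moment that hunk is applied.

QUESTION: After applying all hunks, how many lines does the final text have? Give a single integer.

Hunk 1: at line 2 remove [nhe] add [gacg] -> 6 lines: vkr qam yuphm gacg szhqh mce
Hunk 2: at line 1 remove [yuphm,gacg] add [wqn,kjwbl] -> 6 lines: vkr qam wqn kjwbl szhqh mce
Hunk 3: at line 1 remove [wqn,kjwbl] add [vdl] -> 5 lines: vkr qam vdl szhqh mce
Final line count: 5

Answer: 5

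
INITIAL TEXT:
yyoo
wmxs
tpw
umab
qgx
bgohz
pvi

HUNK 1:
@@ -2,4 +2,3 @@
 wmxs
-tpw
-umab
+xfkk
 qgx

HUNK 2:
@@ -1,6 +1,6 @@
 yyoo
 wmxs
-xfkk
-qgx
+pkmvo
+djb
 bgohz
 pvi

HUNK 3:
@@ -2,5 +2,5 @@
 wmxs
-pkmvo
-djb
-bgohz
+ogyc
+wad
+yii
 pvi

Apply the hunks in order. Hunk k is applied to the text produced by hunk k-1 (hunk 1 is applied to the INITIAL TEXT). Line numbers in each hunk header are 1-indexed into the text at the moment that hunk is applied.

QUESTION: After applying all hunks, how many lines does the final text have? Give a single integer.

Answer: 6

Derivation:
Hunk 1: at line 2 remove [tpw,umab] add [xfkk] -> 6 lines: yyoo wmxs xfkk qgx bgohz pvi
Hunk 2: at line 1 remove [xfkk,qgx] add [pkmvo,djb] -> 6 lines: yyoo wmxs pkmvo djb bgohz pvi
Hunk 3: at line 2 remove [pkmvo,djb,bgohz] add [ogyc,wad,yii] -> 6 lines: yyoo wmxs ogyc wad yii pvi
Final line count: 6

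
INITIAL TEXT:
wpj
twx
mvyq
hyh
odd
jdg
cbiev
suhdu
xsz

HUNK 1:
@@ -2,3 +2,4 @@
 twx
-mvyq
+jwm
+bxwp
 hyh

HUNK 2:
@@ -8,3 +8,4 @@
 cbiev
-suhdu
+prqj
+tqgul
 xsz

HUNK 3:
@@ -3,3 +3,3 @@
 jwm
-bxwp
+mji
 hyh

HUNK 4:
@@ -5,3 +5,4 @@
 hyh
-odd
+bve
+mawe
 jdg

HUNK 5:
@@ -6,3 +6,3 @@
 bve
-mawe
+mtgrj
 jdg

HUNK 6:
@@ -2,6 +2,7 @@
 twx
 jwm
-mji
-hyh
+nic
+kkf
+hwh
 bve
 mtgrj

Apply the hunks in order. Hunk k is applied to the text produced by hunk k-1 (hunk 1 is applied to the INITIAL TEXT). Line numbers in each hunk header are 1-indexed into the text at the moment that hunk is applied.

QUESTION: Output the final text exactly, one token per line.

Answer: wpj
twx
jwm
nic
kkf
hwh
bve
mtgrj
jdg
cbiev
prqj
tqgul
xsz

Derivation:
Hunk 1: at line 2 remove [mvyq] add [jwm,bxwp] -> 10 lines: wpj twx jwm bxwp hyh odd jdg cbiev suhdu xsz
Hunk 2: at line 8 remove [suhdu] add [prqj,tqgul] -> 11 lines: wpj twx jwm bxwp hyh odd jdg cbiev prqj tqgul xsz
Hunk 3: at line 3 remove [bxwp] add [mji] -> 11 lines: wpj twx jwm mji hyh odd jdg cbiev prqj tqgul xsz
Hunk 4: at line 5 remove [odd] add [bve,mawe] -> 12 lines: wpj twx jwm mji hyh bve mawe jdg cbiev prqj tqgul xsz
Hunk 5: at line 6 remove [mawe] add [mtgrj] -> 12 lines: wpj twx jwm mji hyh bve mtgrj jdg cbiev prqj tqgul xsz
Hunk 6: at line 2 remove [mji,hyh] add [nic,kkf,hwh] -> 13 lines: wpj twx jwm nic kkf hwh bve mtgrj jdg cbiev prqj tqgul xsz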